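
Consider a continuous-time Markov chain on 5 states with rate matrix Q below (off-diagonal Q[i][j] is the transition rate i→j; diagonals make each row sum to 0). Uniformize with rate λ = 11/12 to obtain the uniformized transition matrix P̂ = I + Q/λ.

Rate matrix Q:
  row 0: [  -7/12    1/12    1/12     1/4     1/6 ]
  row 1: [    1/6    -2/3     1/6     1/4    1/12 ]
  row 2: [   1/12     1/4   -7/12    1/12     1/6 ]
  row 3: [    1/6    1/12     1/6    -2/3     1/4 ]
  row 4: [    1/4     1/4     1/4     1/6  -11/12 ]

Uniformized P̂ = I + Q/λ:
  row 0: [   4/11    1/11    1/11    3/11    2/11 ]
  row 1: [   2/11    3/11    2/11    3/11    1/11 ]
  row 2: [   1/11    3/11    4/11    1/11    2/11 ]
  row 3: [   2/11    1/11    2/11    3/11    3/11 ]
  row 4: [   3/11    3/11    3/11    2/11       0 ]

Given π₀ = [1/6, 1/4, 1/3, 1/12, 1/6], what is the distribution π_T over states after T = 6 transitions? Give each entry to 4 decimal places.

π = [0.2155, 0.1937, 0.2156, 0.2193, 0.1558]

t=0: π = [0.1667, 0.2500, 0.3333, 0.0833, 0.1667]
t=1: π = [0.1970, 0.2273, 0.2424, 0.1970, 0.1364]
t=2: π = [0.2080, 0.2011, 0.2204, 0.2163, 0.1543]
t=3: π = [0.2136, 0.1956, 0.2170, 0.2186, 0.1551]
t=4: π = [0.2150, 0.1941, 0.2160, 0.2192, 0.1557]
t=5: π = [0.2154, 0.1938, 0.2157, 0.2193, 0.1558]
t=6: π = [0.2155, 0.1937, 0.2156, 0.2193, 0.1558]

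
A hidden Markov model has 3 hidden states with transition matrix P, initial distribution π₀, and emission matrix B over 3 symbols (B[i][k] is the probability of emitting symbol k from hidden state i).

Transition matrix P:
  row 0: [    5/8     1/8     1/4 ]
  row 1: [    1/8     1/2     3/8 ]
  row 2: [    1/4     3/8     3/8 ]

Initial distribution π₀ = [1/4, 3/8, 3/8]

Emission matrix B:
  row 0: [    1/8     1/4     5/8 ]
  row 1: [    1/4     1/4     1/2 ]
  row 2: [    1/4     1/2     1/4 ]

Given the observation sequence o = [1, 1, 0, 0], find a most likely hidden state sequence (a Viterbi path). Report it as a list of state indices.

t=0: δ = [6.250e-02, 9.375e-02, 1.875e-01]  (obs o_0=1)
t=1: δ = [1.172e-02, 1.758e-02, 3.516e-02]  ψ = [2, 2, 2]  (obs o_1=1)
t=2: δ = [1.099e-03, 3.296e-03, 3.296e-03]  ψ = [2, 2, 2]  (obs o_2=0)
t=3: δ = [1.030e-04, 4.120e-04, 3.090e-04]  ψ = [2, 1, 1]  (obs o_3=0)
backtrack: best end state = 1; path = [2, 2, 1, 1]

path = [2, 2, 1, 1]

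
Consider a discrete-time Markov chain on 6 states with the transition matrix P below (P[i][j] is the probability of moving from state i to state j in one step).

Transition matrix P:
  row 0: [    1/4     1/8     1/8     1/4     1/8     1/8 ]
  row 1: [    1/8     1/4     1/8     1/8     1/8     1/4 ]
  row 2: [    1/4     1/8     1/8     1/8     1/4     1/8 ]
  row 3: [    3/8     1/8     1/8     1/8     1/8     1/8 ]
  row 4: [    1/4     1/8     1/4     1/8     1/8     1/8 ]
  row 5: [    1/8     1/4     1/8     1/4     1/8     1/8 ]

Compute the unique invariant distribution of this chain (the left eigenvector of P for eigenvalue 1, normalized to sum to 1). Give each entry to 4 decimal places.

Balance equations π_j = Σ_i π_i·P[i][j]:
  π_0 = 1/4·π_0 + 1/8·π_1 + 1/4·π_2 + 3/8·π_3 + 1/4·π_4 + 1/8·π_5
  π_1 = 1/8·π_0 + 1/4·π_1 + 1/8·π_2 + 1/8·π_3 + 1/8·π_4 + 1/4·π_5
  π_2 = 1/8·π_0 + 1/8·π_1 + 1/8·π_2 + 1/8·π_3 + 1/4·π_4 + 1/8·π_5
  π_3 = 1/4·π_0 + 1/8·π_1 + 1/8·π_2 + 1/8·π_3 + 1/8·π_4 + 1/4·π_5
  π_4 = 1/8·π_0 + 1/8·π_1 + 1/4·π_2 + 1/8·π_3 + 1/8·π_4 + 1/8·π_5
  normalize: π_0 + π_1 + π_2 + π_3 + π_4 + π_5 = 1
Solving the linear system gives exactly π = [269/1155, 9/55, 1/7, 199/1155, 1/7, 8/55].

π = [0.2329, 0.1636, 0.1429, 0.1723, 0.1429, 0.1455]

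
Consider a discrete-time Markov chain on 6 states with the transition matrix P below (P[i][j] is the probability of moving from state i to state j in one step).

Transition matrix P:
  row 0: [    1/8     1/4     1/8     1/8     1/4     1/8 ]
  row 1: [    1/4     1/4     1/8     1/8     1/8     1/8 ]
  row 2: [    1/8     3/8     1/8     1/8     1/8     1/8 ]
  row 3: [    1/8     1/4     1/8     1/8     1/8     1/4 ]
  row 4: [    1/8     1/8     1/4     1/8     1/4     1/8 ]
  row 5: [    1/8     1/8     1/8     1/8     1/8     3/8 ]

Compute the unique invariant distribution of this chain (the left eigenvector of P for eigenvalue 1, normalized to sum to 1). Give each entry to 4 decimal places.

Balance equations π_j = Σ_i π_i·P[i][j]:
  π_0 = 1/8·π_0 + 1/4·π_1 + 1/8·π_2 + 1/8·π_3 + 1/8·π_4 + 1/8·π_5
  π_1 = 1/4·π_0 + 1/4·π_1 + 3/8·π_2 + 1/4·π_3 + 1/8·π_4 + 1/8·π_5
  π_2 = 1/8·π_0 + 1/8·π_1 + 1/8·π_2 + 1/8·π_3 + 1/4·π_4 + 1/8·π_5
  π_3 = 1/8·π_0 + 1/8·π_1 + 1/8·π_2 + 1/8·π_3 + 1/8·π_4 + 1/8·π_5
  π_4 = 1/4·π_0 + 1/8·π_1 + 1/8·π_2 + 1/8·π_3 + 1/4·π_4 + 1/8·π_5
  normalize: π_0 + π_1 + π_2 + π_3 + π_4 + π_5 = 1
Solving the linear system gives exactly π = [157/1026, 115/513, 1195/8208, 1/8, 169/1026, 3/16].

π = [0.1530, 0.2242, 0.1456, 0.1250, 0.1647, 0.1875]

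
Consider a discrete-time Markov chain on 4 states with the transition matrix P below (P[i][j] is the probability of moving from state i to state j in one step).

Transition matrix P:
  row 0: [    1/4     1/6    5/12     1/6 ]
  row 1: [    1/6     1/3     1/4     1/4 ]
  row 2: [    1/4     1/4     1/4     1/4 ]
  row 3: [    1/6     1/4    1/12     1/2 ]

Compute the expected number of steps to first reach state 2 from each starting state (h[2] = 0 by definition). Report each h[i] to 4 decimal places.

First-step conditioning: h[2] = 0; for i ≠ 2, h[i] = 1 + Σ_k P[i][k]·h[k].
  h[0] = 1 + 1/4·h[0] + 1/6·h[1] + 1/6·h[3]
  h[1] = 1 + 1/6·h[0] + 1/3·h[1] + 1/4·h[3]
  h[3] = 1 + 1/6·h[0] + 1/4·h[1] + 1/2·h[3]
Solving the 3×3 linear system over states ≠ 2 gives exactly h = [948/271, 1188/271, 0, 1452/271] (h[2] = 0 is the target).

h = [3.4982, 4.3838, 0.0000, 5.3579]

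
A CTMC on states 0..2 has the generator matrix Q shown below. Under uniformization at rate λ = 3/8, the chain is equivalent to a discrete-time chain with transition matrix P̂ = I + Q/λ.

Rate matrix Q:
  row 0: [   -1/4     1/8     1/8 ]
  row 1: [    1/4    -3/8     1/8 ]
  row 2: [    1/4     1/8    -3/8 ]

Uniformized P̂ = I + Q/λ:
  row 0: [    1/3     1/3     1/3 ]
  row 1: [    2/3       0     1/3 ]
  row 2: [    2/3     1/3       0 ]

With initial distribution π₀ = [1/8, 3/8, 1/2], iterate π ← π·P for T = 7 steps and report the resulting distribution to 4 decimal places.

π = [0.5002, 0.2499, 0.2499]

t=0: π = [0.1250, 0.3750, 0.5000]
t=1: π = [0.6250, 0.2083, 0.1667]
t=2: π = [0.4583, 0.2639, 0.2778]
t=3: π = [0.5139, 0.2454, 0.2407]
t=4: π = [0.4954, 0.2515, 0.2531]
t=5: π = [0.5015, 0.2495, 0.2490]
t=6: π = [0.4995, 0.2502, 0.2503]
t=7: π = [0.5002, 0.2499, 0.2499]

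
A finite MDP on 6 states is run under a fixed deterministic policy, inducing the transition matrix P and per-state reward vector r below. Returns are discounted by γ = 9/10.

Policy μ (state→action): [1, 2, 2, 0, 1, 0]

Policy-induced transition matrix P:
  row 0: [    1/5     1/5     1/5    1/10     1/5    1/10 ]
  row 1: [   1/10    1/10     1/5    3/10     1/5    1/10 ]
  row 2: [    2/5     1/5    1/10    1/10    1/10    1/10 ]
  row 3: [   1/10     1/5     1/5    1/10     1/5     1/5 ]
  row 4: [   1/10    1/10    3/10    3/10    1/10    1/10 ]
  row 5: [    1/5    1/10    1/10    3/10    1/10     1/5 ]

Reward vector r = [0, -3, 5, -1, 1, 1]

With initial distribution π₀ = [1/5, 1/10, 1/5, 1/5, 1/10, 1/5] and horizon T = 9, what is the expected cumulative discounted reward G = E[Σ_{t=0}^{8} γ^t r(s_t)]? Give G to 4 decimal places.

G = 3.5501

t=0: π = [0.2000, 0.1000, 0.2000, 0.2000, 0.1000, 0.2000], E[r] = 0.8000, γ^t·E[r] = 0.800000, running G = 0.800000
t=1: π = [0.2000, 0.1600, 0.1700, 0.1800, 0.1500, 0.1400], E[r] = 0.4800, γ^t·E[r] = 0.432000, running G = 1.232000
t=2: π = [0.1850, 0.1550, 0.1840, 0.1900, 0.1540, 0.1320], E[r] = 0.5510, γ^t·E[r] = 0.446310, running G = 1.678310
t=3: π = [0.1869, 0.1559, 0.1838, 0.1882, 0.1530, 0.1322], E[r] = 0.5483, γ^t·E[r] = 0.399711, running G = 2.078021
t=4: π = [0.1871, 0.1559, 0.1837, 0.1882, 0.1531, 0.1320], E[r] = 0.5478, γ^t·E[r] = 0.359379, running G = 2.437399
t=5: π = [0.1870, 0.1559, 0.1837, 0.1882, 0.1531, 0.1320], E[r] = 0.5479, γ^t·E[r] = 0.323544, running G = 2.760944
t=6: π = [0.1870, 0.1559, 0.1837, 0.1882, 0.1531, 0.1320], E[r] = 0.5479, γ^t·E[r] = 0.291185, running G = 3.052129
t=7: π = [0.1870, 0.1559, 0.1837, 0.1882, 0.1531, 0.1320], E[r] = 0.5479, γ^t·E[r] = 0.262067, running G = 3.314195
t=8: π = [0.1870, 0.1559, 0.1837, 0.1882, 0.1531, 0.1320], E[r] = 0.5479, γ^t·E[r] = 0.235860, running G = 3.550055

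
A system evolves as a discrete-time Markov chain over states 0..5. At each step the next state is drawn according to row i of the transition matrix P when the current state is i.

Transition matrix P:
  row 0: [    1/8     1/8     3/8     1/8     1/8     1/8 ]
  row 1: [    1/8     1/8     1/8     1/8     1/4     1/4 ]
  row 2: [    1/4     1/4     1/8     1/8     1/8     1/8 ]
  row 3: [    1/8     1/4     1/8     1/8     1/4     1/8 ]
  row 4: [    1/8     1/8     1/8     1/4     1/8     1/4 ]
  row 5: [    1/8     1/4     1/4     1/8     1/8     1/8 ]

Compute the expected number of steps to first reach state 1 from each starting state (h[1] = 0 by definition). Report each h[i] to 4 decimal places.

First-step conditioning: h[1] = 0; for i ≠ 1, h[i] = 1 + Σ_k P[i][k]·h[k].
  h[0] = 1 + 1/8·h[0] + 3/8·h[2] + 1/8·h[3] + 1/8·h[4] + 1/8·h[5]
  h[2] = 1 + 1/4·h[0] + 1/8·h[2] + 1/8·h[3] + 1/8·h[4] + 1/8·h[5]
  h[3] = 1 + 1/8·h[0] + 1/8·h[2] + 1/8·h[3] + 1/4·h[4] + 1/8·h[5]
  h[4] = 1 + 1/8·h[0] + 1/8·h[2] + 1/4·h[3] + 1/8·h[4] + 1/4·h[5]
  h[5] = 1 + 1/8·h[0] + 1/4·h[2] + 1/8·h[3] + 1/8·h[4] + 1/8·h[5]
Solving the 5×5 linear system over states ≠ 1 gives exactly h = [280/53, 0, 252/53, 4535/954, 2516/477, 497/106] (h[1] = 0 is the target).

h = [5.2830, 0.0000, 4.7547, 4.7537, 5.2746, 4.6887]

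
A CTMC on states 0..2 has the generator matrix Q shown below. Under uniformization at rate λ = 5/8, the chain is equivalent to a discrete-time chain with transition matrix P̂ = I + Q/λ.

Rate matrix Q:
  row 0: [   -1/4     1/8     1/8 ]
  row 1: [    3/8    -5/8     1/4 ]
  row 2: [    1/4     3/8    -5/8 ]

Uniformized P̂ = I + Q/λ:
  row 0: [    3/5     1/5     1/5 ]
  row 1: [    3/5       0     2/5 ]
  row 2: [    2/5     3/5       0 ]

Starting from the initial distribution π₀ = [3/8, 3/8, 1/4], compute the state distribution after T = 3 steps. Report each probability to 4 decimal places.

π = [0.5600, 0.2310, 0.2090]

t=0: π = [0.3750, 0.3750, 0.2500]
t=1: π = [0.5500, 0.2250, 0.2250]
t=2: π = [0.5550, 0.2450, 0.2000]
t=3: π = [0.5600, 0.2310, 0.2090]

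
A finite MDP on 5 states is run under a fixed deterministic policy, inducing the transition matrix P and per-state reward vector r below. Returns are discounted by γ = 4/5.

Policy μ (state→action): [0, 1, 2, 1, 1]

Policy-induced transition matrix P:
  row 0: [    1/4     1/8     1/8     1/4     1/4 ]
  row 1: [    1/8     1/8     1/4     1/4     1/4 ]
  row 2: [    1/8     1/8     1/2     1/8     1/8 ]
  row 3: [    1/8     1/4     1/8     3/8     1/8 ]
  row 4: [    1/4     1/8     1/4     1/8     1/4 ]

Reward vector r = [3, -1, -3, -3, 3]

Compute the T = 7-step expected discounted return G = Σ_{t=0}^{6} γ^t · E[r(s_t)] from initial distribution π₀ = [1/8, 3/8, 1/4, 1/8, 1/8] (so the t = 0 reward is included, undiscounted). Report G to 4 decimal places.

G = -2.3744

t=0: π = [0.1250, 0.3750, 0.2500, 0.1250, 0.1250], E[r] = -0.7500, γ^t·E[r] = -0.750000, running G = -0.750000
t=1: π = [0.1563, 0.1406, 0.2813, 0.2188, 0.2031], E[r] = -0.5625, γ^t·E[r] = -0.450000, running G = -1.200000
t=2: π = [0.1699, 0.1523, 0.2734, 0.2168, 0.1875], E[r] = -0.5508, γ^t·E[r] = -0.352500, running G = -1.552500
t=3: π = [0.1697, 0.1521, 0.2700, 0.2195, 0.1887], E[r] = -0.5454, γ^t·E[r] = -0.279250, running G = -1.831750
t=4: π = [0.1698, 0.1524, 0.2689, 0.2201, 0.1888], E[r] = -0.5435, γ^t·E[r] = -0.222600, running G = -2.054350
t=5: π = [0.1698, 0.1525, 0.2685, 0.2203, 0.1889], E[r] = -0.5427, γ^t·E[r] = -0.177843, running G = -2.232193
t=6: π = [0.1698, 0.1525, 0.2684, 0.2204, 0.1889], E[r] = -0.5425, γ^t·E[r] = -0.142208, running G = -2.374400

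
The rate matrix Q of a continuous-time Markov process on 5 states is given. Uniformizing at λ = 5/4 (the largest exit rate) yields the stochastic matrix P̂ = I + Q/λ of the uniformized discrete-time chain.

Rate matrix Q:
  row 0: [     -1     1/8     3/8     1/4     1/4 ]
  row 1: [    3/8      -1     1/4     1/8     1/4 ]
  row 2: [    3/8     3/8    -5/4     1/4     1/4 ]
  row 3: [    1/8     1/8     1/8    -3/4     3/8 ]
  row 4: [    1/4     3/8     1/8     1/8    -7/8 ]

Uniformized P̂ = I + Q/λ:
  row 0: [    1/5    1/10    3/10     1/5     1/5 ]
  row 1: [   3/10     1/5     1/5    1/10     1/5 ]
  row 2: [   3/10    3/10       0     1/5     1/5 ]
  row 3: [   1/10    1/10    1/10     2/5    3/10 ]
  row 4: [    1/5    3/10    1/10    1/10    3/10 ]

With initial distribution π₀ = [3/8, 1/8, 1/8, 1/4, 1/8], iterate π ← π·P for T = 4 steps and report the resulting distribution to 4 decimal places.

t=0: π = [0.3750, 0.1250, 0.1250, 0.2500, 0.1250]
t=1: π = [0.2000, 0.1625, 0.1750, 0.2250, 0.2375]
t=2: π = [0.2113, 0.1988, 0.1388, 0.2050, 0.2463]
t=3: π = [0.2133, 0.1969, 0.1483, 0.1965, 0.2451]
t=4: π = [0.2149, 0.1984, 0.1475, 0.1951, 0.2442]

π = [0.2149, 0.1984, 0.1475, 0.1951, 0.2442]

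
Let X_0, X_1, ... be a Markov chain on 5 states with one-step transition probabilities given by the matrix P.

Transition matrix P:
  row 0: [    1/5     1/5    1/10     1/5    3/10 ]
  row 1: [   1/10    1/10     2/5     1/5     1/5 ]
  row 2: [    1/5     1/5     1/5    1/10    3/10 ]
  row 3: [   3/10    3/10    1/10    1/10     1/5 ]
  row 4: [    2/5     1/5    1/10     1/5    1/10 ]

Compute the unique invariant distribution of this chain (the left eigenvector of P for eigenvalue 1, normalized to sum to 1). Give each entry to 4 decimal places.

Balance equations π_j = Σ_i π_i·P[i][j]:
  π_0 = 1/5·π_0 + 1/10·π_1 + 1/5·π_2 + 3/10·π_3 + 2/5·π_4
  π_1 = 1/5·π_0 + 1/10·π_1 + 1/5·π_2 + 3/10·π_3 + 1/5·π_4
  π_2 = 1/10·π_0 + 2/5·π_1 + 1/5·π_2 + 1/10·π_3 + 1/10·π_4
  π_3 = 1/5·π_0 + 1/5·π_1 + 1/10·π_2 + 1/10·π_3 + 1/5·π_4
  normalize: π_0 + π_1 + π_2 + π_3 + π_4 = 1
Solving the linear system gives exactly π = [263/1092, 215/1092, 193/1092, 181/1092, 20/91].

π = [0.2408, 0.1969, 0.1767, 0.1658, 0.2198]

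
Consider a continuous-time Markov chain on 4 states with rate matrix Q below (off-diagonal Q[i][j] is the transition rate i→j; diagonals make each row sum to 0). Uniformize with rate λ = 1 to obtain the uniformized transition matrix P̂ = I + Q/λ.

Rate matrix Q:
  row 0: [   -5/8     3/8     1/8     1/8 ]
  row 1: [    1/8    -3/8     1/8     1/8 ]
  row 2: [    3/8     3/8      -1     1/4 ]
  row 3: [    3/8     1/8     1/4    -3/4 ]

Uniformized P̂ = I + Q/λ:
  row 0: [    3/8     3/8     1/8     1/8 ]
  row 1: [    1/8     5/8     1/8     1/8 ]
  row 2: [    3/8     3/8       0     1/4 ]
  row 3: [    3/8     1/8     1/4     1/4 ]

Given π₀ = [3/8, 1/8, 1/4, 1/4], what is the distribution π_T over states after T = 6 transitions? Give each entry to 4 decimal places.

π = [0.2636, 0.4461, 0.1290, 0.1613]

t=0: π = [0.3750, 0.1250, 0.2500, 0.2500]
t=1: π = [0.3438, 0.3438, 0.1250, 0.1875]
t=2: π = [0.2891, 0.4141, 0.1328, 0.1641]
t=3: π = [0.2715, 0.4375, 0.1289, 0.1621]
t=4: π = [0.2656, 0.4438, 0.1292, 0.1614]
t=5: π = [0.2640, 0.4456, 0.1290, 0.1613]
t=6: π = [0.2636, 0.4461, 0.1290, 0.1613]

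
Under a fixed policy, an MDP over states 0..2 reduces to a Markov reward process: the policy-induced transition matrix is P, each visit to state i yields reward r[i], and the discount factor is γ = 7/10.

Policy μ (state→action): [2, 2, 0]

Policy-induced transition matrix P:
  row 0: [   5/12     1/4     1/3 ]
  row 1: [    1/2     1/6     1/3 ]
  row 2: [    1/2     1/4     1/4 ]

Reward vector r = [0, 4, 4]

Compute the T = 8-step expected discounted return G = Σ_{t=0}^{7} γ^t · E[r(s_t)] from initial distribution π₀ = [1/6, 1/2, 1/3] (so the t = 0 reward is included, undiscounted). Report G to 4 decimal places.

G = 7.8801

t=0: π = [0.1667, 0.5000, 0.3333], E[r] = 3.3333, γ^t·E[r] = 3.333333, running G = 3.333333
t=1: π = [0.4861, 0.2083, 0.3056], E[r] = 2.0556, γ^t·E[r] = 1.438889, running G = 4.772222
t=2: π = [0.4595, 0.2326, 0.3079], E[r] = 2.1620, γ^t·E[r] = 1.059398, running G = 5.831620
t=3: π = [0.4617, 0.2306, 0.3077], E[r] = 2.1532, γ^t·E[r] = 0.738535, running G = 6.570155
t=4: π = [0.4615, 0.2308, 0.3077], E[r] = 2.1539, γ^t·E[r] = 0.517152, running G = 7.087308
t=5: π = [0.4615, 0.2308, 0.3077], E[r] = 2.1538, γ^t·E[r] = 0.361996, running G = 7.449304
t=6: π = [0.4615, 0.2308, 0.3077], E[r] = 2.1538, γ^t·E[r] = 0.253398, running G = 7.702702
t=7: π = [0.4615, 0.2308, 0.3077], E[r] = 2.1538, γ^t·E[r] = 0.177378, running G = 7.880080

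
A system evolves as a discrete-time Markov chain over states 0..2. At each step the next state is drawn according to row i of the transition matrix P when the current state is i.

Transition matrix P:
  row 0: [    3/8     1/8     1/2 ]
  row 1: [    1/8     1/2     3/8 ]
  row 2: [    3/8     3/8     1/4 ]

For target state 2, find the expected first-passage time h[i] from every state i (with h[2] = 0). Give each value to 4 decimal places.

h = [2.1053, 2.5263, 0.0000]

First-step conditioning: h[2] = 0; for i ≠ 2, h[i] = 1 + Σ_k P[i][k]·h[k].
  h[0] = 1 + 3/8·h[0] + 1/8·h[1]
  h[1] = 1 + 1/8·h[0] + 1/2·h[1]
Solving the 2×2 linear system over states ≠ 2 gives exactly h = [40/19, 48/19, 0] (h[2] = 0 is the target).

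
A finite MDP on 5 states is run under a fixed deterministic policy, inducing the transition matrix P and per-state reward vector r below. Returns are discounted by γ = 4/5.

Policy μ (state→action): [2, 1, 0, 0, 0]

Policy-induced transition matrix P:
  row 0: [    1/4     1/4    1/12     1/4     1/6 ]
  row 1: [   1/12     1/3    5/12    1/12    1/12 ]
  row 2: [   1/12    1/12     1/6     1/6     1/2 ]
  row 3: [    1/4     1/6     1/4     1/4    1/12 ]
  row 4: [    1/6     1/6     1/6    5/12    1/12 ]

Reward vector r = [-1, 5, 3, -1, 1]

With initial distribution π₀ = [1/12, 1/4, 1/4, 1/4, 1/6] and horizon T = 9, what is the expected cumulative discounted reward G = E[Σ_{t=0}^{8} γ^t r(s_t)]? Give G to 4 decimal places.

t=0: π = [0.0833, 0.2500, 0.2500, 0.2500, 0.1667], E[r] = 1.8333, γ^t·E[r] = 1.833333, running G = 1.833333
t=1: π = [0.1528, 0.1944, 0.2431, 0.2153, 0.1944], E[r] = 1.5278, γ^t·E[r] = 1.222222, running G = 3.055556
t=2: π = [0.1609, 0.1916, 0.2205, 0.2297, 0.1973], E[r] = 1.4259, γ^t·E[r] = 0.912593, running G = 3.968148
t=3: π = [0.1649, 0.1936, 0.2203, 0.2326, 0.1886], E[r] = 1.4201, γ^t·E[r] = 0.727111, running G = 4.695259
t=4: π = [0.1653, 0.1943, 0.2207, 0.2308, 0.1889], E[r] = 1.4265, γ^t·E[r] = 0.584296, running G = 5.279556
t=5: π = [0.1651, 0.1944, 0.2207, 0.2307, 0.1891], E[r] = 1.4276, γ^t·E[r] = 0.467789, running G = 5.747345
t=6: π = [0.1651, 0.1944, 0.2207, 0.2307, 0.1891], E[r] = 1.4277, γ^t·E[r] = 0.374263, running G = 6.121608
t=7: π = [0.1650, 0.1944, 0.2207, 0.2307, 0.1891], E[r] = 1.4277, γ^t·E[r] = 0.299413, running G = 6.421021
t=8: π = [0.1650, 0.1944, 0.2207, 0.2307, 0.1891], E[r] = 1.4277, γ^t·E[r] = 0.239528, running G = 6.660549

G = 6.6605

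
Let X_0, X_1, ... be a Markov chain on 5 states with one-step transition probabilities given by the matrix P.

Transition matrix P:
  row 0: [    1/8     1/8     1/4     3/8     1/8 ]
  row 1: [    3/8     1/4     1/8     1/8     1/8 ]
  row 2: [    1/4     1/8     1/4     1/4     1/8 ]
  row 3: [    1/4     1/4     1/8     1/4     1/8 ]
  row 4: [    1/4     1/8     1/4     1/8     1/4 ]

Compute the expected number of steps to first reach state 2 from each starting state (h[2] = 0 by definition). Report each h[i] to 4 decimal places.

First-step conditioning: h[2] = 0; for i ≠ 2, h[i] = 1 + Σ_k P[i][k]·h[k].
  h[0] = 1 + 1/8·h[0] + 1/8·h[1] + 3/8·h[3] + 1/8·h[4]
  h[1] = 1 + 3/8·h[0] + 1/4·h[1] + 1/8·h[3] + 1/8·h[4]
  h[3] = 1 + 1/4·h[0] + 1/4·h[1] + 1/4·h[3] + 1/8·h[4]
  h[4] = 1 + 1/4·h[0] + 1/8·h[1] + 1/8·h[3] + 1/4·h[4]
Solving the 4×4 linear system over states ≠ 2 gives exactly h = [3640/709, 4032/709, 0, 4088/709, 3512/709] (h[2] = 0 is the target).

h = [5.1340, 5.6869, 0.0000, 5.7659, 4.9535]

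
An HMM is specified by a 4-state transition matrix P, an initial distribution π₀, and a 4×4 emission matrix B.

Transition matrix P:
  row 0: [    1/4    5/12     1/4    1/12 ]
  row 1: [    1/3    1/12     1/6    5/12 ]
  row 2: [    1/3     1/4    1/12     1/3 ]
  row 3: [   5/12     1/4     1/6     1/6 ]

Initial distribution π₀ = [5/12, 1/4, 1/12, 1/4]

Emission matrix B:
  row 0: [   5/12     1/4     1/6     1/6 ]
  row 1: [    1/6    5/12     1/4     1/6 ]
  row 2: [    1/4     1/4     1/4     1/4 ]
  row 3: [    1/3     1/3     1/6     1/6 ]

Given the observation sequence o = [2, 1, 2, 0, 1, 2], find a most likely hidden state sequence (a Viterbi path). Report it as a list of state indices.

t=0: δ = [6.944e-02, 6.250e-02, 2.083e-02, 4.167e-02]  (obs o_0=2)
t=1: δ = [5.208e-03, 1.206e-02, 4.340e-03, 8.681e-03]  ψ = [1, 0, 0, 1]  (obs o_1=1)
t=2: δ = [6.698e-04, 5.425e-04, 5.023e-04, 8.372e-04]  ψ = [1, 0, 1, 1]  (obs o_2=2)
t=3: δ = [1.454e-04, 4.651e-05, 4.186e-05, 7.535e-05]  ψ = [3, 0, 0, 1]  (obs o_3=0)
t=4: δ = [9.085e-06, 2.524e-05, 9.085e-06, 6.460e-06]  ψ = [0, 0, 0, 1]  (obs o_4=1)
t=5: δ = [1.402e-06, 9.463e-07, 1.051e-06, 1.752e-06]  ψ = [1, 0, 1, 1]  (obs o_5=2)
backtrack: best end state = 3; path = [0, 1, 3, 0, 1, 3]

path = [0, 1, 3, 0, 1, 3]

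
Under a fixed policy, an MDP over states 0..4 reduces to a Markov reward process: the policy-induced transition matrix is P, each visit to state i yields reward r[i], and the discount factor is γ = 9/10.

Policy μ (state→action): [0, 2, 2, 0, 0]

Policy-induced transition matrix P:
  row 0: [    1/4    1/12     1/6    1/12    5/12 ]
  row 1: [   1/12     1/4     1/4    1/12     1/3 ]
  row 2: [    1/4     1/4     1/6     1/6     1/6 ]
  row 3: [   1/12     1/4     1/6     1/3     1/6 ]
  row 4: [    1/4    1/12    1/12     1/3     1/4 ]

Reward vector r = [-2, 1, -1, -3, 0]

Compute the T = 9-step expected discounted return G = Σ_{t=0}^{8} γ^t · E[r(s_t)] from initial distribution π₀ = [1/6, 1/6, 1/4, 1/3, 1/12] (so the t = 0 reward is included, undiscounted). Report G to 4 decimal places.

G = -6.4631

t=0: π = [0.1667, 0.1667, 0.2500, 0.3333, 0.0833], E[r] = -1.4167, γ^t·E[r] = -1.416667, running G = -1.416667
t=1: π = [0.1667, 0.2083, 0.1736, 0.2083, 0.2431], E[r] = -0.9236, γ^t·E[r] = -0.831250, running G = -2.247917
t=2: π = [0.1806, 0.1817, 0.1638, 0.2106, 0.2633], E[r] = -0.9751, γ^t·E[r] = -0.789844, running G = -3.037760
t=3: π = [0.1846, 0.1760, 0.1599, 0.2155, 0.2640], E[r] = -0.9995, γ^t·E[r] = -0.728613, running G = -3.766374
t=4: π = [0.1848, 0.1752, 0.1593, 0.2165, 0.2642], E[r] = -1.0032, γ^t·E[r] = -0.658201, running G = -4.424575
t=5: π = [0.1847, 0.1752, 0.1593, 0.2168, 0.2641], E[r] = -1.0038, γ^t·E[r] = -0.592756, running G = -5.017332
t=6: π = [0.1847, 0.1752, 0.1593, 0.2168, 0.2640], E[r] = -1.0039, γ^t·E[r] = -0.533490, running G = -5.550822
t=7: π = [0.1847, 0.1752, 0.1593, 0.2168, 0.2640], E[r] = -1.0038, γ^t·E[r] = -0.480133, running G = -6.030955
t=8: π = [0.1847, 0.1752, 0.1593, 0.2168, 0.2640], E[r] = -1.0038, γ^t·E[r] = -0.432116, running G = -6.463071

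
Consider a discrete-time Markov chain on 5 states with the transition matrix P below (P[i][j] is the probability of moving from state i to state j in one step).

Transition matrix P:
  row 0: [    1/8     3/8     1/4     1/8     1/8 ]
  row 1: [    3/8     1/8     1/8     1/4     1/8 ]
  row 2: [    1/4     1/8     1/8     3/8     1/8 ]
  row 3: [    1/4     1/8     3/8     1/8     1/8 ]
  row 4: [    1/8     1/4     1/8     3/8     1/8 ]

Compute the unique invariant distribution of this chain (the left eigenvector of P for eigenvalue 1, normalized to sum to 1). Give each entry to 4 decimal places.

Balance equations π_j = Σ_i π_i·P[i][j]:
  π_0 = 1/8·π_0 + 3/8·π_1 + 1/4·π_2 + 1/4·π_3 + 1/8·π_4
  π_1 = 3/8·π_0 + 1/8·π_1 + 1/8·π_2 + 1/8·π_3 + 1/4·π_4
  π_2 = 1/4·π_0 + 1/8·π_1 + 1/8·π_2 + 3/8·π_3 + 1/8·π_4
  π_3 = 1/8·π_0 + 1/4·π_1 + 3/8·π_2 + 1/8·π_3 + 3/8·π_4
  normalize: π_0 + π_1 + π_2 + π_3 + π_4 = 1
Solving the linear system gives exactly π = [129/560, 111/560, 1189/5600, 1311/5600, 1/8].

π = [0.2304, 0.1982, 0.2123, 0.2341, 0.1250]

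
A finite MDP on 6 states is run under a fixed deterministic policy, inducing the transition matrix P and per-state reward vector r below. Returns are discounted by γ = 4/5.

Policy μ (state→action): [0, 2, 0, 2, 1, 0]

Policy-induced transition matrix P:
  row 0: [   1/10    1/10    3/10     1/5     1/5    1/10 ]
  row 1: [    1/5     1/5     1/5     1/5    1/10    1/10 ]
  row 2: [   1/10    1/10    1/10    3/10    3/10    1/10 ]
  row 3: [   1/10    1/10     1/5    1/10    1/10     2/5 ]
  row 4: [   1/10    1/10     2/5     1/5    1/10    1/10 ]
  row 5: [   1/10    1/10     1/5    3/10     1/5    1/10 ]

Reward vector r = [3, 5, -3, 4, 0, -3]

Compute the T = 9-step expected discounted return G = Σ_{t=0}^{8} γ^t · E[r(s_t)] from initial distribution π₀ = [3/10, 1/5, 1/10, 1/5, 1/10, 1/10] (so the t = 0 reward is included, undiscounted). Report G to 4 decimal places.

G = 4.0698

t=0: π = [0.3000, 0.2000, 0.1000, 0.2000, 0.1000, 0.1000], E[r] = 2.1000, γ^t·E[r] = 2.100000, running G = 2.100000
t=1: π = [0.1200, 0.1200, 0.2400, 0.2000, 0.1600, 0.1600], E[r] = 0.5600, γ^t·E[r] = 0.448000, running G = 2.548000
t=2: π = [0.1120, 0.1120, 0.2200, 0.2200, 0.1760, 0.1600], E[r] = 0.6360, γ^t·E[r] = 0.407040, running G = 2.955040
t=3: π = [0.1112, 0.1112, 0.2244, 0.2160, 0.1712, 0.1660], E[r] = 0.5824, γ^t·E[r] = 0.298189, running G = 3.253229
t=4: π = [0.1111, 0.1111, 0.2229, 0.2174, 0.1726, 0.1648], E[r] = 0.5956, γ^t·E[r] = 0.243941, running G = 3.497170
t=5: π = [0.1111, 0.1111, 0.2233, 0.2170, 0.1722, 0.1652], E[r] = 0.5913, γ^t·E[r] = 0.193755, running G = 3.690925
t=6: π = [0.1111, 0.1111, 0.2232, 0.2172, 0.1723, 0.1651], E[r] = 0.5925, γ^t·E[r] = 0.155332, running G = 3.846257
t=7: π = [0.1111, 0.1111, 0.2233, 0.2171, 0.1723, 0.1651], E[r] = 0.5922, γ^t·E[r] = 0.124186, running G = 3.970443
t=8: π = [0.1111, 0.1111, 0.2232, 0.2171, 0.1723, 0.1651], E[r] = 0.5923, γ^t·E[r] = 0.099368, running G = 4.069811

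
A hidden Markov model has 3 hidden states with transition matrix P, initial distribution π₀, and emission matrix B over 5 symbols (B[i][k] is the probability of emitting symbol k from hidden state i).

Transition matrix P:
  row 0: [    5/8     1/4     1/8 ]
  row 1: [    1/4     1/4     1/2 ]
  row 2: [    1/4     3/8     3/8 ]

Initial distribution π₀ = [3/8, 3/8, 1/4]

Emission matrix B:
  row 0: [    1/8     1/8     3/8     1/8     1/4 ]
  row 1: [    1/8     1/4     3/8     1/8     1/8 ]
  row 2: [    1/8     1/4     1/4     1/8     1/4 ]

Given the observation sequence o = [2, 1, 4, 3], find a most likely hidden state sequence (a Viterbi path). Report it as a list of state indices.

t=0: δ = [1.406e-01, 1.406e-01, 6.250e-02]  (obs o_0=2)
t=1: δ = [1.099e-02, 8.789e-03, 1.758e-02]  ψ = [0, 0, 1]  (obs o_1=1)
t=2: δ = [1.717e-03, 8.240e-04, 1.648e-03]  ψ = [0, 2, 2]  (obs o_2=4)
t=3: δ = [1.341e-04, 7.725e-05, 7.725e-05]  ψ = [0, 2, 2]  (obs o_3=3)
backtrack: best end state = 0; path = [0, 0, 0, 0]

path = [0, 0, 0, 0]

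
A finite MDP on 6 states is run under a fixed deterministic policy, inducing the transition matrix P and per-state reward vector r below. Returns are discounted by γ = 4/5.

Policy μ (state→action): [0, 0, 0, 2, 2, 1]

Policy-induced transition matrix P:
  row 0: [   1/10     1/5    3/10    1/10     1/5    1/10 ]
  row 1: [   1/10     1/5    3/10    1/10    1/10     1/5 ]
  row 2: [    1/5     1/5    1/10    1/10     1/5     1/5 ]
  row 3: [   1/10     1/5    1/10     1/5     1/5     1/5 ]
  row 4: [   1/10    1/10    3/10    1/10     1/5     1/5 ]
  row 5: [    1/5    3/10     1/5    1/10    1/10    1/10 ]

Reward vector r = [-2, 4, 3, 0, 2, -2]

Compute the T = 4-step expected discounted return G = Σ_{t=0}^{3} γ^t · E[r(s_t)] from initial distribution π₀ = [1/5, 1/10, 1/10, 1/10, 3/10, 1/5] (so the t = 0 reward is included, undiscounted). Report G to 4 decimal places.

G = 2.8231

t=0: π = [0.2000, 0.1000, 0.1000, 0.1000, 0.3000, 0.2000], E[r] = 0.5000, γ^t·E[r] = 0.500000, running G = 0.500000
t=1: π = [0.1300, 0.1900, 0.2400, 0.1100, 0.1700, 0.1600], E[r] = 1.2400, γ^t·E[r] = 0.992000, running G = 1.492000
t=2: π = [0.1400, 0.1990, 0.2140, 0.1110, 0.1650, 0.1710], E[r] = 1.1460, γ^t·E[r] = 0.733440, running G = 2.225440
t=3: π = [0.1385, 0.2006, 0.2179, 0.1111, 0.1630, 0.1689], E[r] = 1.1673, γ^t·E[r] = 0.597658, running G = 2.823098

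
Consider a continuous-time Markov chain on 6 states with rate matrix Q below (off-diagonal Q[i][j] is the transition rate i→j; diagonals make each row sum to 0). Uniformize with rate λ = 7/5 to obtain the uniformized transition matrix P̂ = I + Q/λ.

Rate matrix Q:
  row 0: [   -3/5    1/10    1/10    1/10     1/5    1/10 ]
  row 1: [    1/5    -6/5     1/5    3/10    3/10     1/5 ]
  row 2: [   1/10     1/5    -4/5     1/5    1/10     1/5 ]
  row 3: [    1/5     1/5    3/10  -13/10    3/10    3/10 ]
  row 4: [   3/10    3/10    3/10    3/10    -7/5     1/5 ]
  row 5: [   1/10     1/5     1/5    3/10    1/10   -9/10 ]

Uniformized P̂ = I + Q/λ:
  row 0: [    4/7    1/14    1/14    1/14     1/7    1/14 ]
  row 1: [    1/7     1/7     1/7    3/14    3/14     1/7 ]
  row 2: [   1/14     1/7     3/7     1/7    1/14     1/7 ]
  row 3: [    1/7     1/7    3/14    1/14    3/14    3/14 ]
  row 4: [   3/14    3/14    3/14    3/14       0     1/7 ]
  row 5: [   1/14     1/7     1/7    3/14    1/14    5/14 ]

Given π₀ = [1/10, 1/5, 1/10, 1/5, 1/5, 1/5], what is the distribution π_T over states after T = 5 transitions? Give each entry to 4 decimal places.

π = [0.2156, 0.1361, 0.2056, 0.1479, 0.1189, 0.1761]

t=0: π = [0.1000, 0.2000, 0.1000, 0.2000, 0.2000, 0.2000]
t=1: π = [0.1786, 0.1500, 0.1929, 0.1643, 0.1214, 0.1929]
t=2: π = [0.2005, 0.1388, 0.2056, 0.1515, 0.1204, 0.1832]
t=3: π = [0.2096, 0.1371, 0.2067, 0.1493, 0.1186, 0.1786]
t=4: π = [0.2136, 0.1364, 0.2061, 0.1482, 0.1188, 0.1768]
t=5: π = [0.2156, 0.1361, 0.2056, 0.1479, 0.1189, 0.1761]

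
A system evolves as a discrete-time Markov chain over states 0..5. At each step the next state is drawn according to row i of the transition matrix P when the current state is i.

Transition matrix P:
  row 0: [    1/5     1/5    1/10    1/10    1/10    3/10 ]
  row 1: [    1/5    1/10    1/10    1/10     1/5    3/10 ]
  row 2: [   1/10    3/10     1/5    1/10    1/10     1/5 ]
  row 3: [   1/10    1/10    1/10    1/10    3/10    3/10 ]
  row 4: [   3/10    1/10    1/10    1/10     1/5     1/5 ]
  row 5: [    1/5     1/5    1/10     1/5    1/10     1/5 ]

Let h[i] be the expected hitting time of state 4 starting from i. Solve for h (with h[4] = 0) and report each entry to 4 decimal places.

h = [6.9785, 6.3441, 6.9215, 5.6463, 0.0000, 6.8574]

First-step conditioning: h[4] = 0; for i ≠ 4, h[i] = 1 + Σ_k P[i][k]·h[k].
  h[0] = 1 + 1/5·h[0] + 1/5·h[1] + 1/10·h[2] + 1/10·h[3] + 3/10·h[5]
  h[1] = 1 + 1/5·h[0] + 1/10·h[1] + 1/10·h[2] + 1/10·h[3] + 3/10·h[5]
  h[2] = 1 + 1/10·h[0] + 3/10·h[1] + 1/5·h[2] + 1/10·h[3] + 1/5·h[5]
  h[3] = 1 + 1/10·h[0] + 1/10·h[1] + 1/10·h[2] + 1/10·h[3] + 3/10·h[5]
  h[5] = 1 + 1/5·h[0] + 1/5·h[1] + 1/10·h[2] + 1/5·h[3] + 1/5·h[5]
Solving the 5×5 linear system over states ≠ 4 gives exactly h = [21780/3121, 19800/3121, 21602/3121, 17622/3121, 0, 21402/3121] (h[4] = 0 is the target).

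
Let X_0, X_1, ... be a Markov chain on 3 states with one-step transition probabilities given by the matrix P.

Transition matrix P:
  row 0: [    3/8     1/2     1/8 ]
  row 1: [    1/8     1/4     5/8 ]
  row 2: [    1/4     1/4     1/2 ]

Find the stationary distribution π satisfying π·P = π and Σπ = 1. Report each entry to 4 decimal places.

Balance equations π_j = Σ_i π_i·P[i][j]:
  π_0 = 3/8·π_0 + 1/8·π_1 + 1/4·π_2
  π_1 = 1/2·π_0 + 1/4·π_1 + 1/4·π_2
  normalize: π_0 + π_1 + π_2 = 1
Solving the linear system gives exactly π = [7/29, 9/29, 13/29].

π = [0.2414, 0.3103, 0.4483]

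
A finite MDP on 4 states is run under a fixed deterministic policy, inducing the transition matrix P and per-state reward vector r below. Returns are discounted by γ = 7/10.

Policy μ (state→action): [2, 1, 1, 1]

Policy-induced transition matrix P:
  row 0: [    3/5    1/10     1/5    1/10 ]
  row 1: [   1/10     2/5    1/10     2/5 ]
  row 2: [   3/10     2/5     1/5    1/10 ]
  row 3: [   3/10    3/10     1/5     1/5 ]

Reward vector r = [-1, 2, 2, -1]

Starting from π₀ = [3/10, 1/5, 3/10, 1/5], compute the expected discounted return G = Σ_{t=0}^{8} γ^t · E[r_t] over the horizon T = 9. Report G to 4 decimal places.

t=0: π = [0.3000, 0.2000, 0.3000, 0.2000], E[r] = 0.5000, γ^t·E[r] = 0.500000, running G = 0.500000
t=1: π = [0.3500, 0.2900, 0.1800, 0.1800], E[r] = 0.4100, γ^t·E[r] = 0.287000, running G = 0.787000
t=2: π = [0.3470, 0.2770, 0.1710, 0.2050], E[r] = 0.3440, γ^t·E[r] = 0.168560, running G = 0.955560
t=3: π = [0.3487, 0.2754, 0.1723, 0.2036], E[r] = 0.3431, γ^t·E[r] = 0.117683, running G = 1.073243
t=4: π = [0.3495, 0.2750, 0.1725, 0.2030], E[r] = 0.3425, γ^t·E[r] = 0.082227, running G = 1.155470
t=5: π = [0.3499, 0.2748, 0.1725, 0.2028], E[r] = 0.3420, γ^t·E[r] = 0.057483, running G = 1.212954
t=6: π = [0.3500, 0.2748, 0.1725, 0.2027], E[r] = 0.3418, γ^t·E[r] = 0.040217, running G = 1.253170
t=7: π = [0.3500, 0.2747, 0.1725, 0.2027], E[r] = 0.3418, γ^t·E[r] = 0.028146, running G = 1.281316
t=8: π = [0.3501, 0.2747, 0.1725, 0.2027], E[r] = 0.3417, γ^t·E[r] = 0.019700, running G = 1.301016

G = 1.3010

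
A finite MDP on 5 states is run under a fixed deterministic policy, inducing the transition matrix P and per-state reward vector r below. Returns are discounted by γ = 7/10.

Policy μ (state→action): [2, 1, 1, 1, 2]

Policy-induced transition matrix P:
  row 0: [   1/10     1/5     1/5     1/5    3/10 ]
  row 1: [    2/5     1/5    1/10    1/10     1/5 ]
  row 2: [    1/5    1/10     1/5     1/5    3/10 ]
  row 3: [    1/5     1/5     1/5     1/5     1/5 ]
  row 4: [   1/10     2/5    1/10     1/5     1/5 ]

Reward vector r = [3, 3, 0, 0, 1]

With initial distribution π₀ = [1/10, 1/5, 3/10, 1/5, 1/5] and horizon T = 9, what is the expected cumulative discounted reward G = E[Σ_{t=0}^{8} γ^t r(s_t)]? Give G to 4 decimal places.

t=0: π = [0.1000, 0.2000, 0.3000, 0.2000, 0.2000], E[r] = 1.1000, γ^t·E[r] = 1.100000, running G = 1.100000
t=1: π = [0.2100, 0.2100, 0.1600, 0.1800, 0.2400], E[r] = 1.5000, γ^t·E[r] = 1.050000, running G = 2.150000
t=2: π = [0.1970, 0.2320, 0.1550, 0.1790, 0.2370], E[r] = 1.5240, γ^t·E[r] = 0.746760, running G = 2.896760
t=3: π = [0.2030, 0.2319, 0.1531, 0.1768, 0.2352], E[r] = 1.5399, γ^t·E[r] = 0.528186, running G = 3.424946
t=4: π = [0.2026, 0.2317, 0.1533, 0.1768, 0.2356], E[r] = 1.5385, γ^t·E[r] = 0.369389, running G = 3.794335
t=5: π = [0.2025, 0.2318, 0.1533, 0.1768, 0.2356], E[r] = 1.5386, γ^t·E[r] = 0.258584, running G = 4.052919
t=6: π = [0.2025, 0.2318, 0.1533, 0.1768, 0.2356], E[r] = 1.5386, γ^t·E[r] = 0.181014, running G = 4.233933
t=7: π = [0.2025, 0.2318, 0.1533, 0.1768, 0.2356], E[r] = 1.5386, γ^t·E[r] = 0.126709, running G = 4.360642
t=8: π = [0.2025, 0.2318, 0.1533, 0.1768, 0.2356], E[r] = 1.5386, γ^t·E[r] = 0.088696, running G = 4.449338

G = 4.4493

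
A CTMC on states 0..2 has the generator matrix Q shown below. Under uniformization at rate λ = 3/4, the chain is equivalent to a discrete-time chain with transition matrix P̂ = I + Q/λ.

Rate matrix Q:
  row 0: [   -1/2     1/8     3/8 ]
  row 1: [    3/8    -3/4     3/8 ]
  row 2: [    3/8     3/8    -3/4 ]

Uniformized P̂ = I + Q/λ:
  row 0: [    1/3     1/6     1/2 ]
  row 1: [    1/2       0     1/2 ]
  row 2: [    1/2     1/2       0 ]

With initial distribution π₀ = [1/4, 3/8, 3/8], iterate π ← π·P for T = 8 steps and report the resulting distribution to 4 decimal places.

t=0: π = [0.2500, 0.3750, 0.3750]
t=1: π = [0.4583, 0.2292, 0.3125]
t=2: π = [0.4236, 0.2326, 0.3438]
t=3: π = [0.4294, 0.2425, 0.3281]
t=4: π = [0.4284, 0.2356, 0.3359]
t=5: π = [0.4286, 0.2394, 0.3320]
t=6: π = [0.4286, 0.2374, 0.3340]
t=7: π = [0.4286, 0.2384, 0.3330]
t=8: π = [0.4286, 0.2379, 0.3335]

π = [0.4286, 0.2379, 0.3335]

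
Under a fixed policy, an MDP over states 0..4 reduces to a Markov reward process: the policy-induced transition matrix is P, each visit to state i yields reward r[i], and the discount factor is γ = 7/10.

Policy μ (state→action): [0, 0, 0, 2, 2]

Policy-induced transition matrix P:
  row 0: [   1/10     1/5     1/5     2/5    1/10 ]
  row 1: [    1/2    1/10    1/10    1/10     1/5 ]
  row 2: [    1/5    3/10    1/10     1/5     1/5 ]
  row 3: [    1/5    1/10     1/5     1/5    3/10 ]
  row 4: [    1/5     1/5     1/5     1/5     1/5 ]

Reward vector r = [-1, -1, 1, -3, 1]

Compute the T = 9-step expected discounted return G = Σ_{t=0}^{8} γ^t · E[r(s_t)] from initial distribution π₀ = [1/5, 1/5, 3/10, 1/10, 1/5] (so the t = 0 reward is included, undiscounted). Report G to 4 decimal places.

t=0: π = [0.2000, 0.2000, 0.3000, 0.1000, 0.2000], E[r] = -0.2000, γ^t·E[r] = -0.200000, running G = -0.200000
t=1: π = [0.2400, 0.2000, 0.1500, 0.2200, 0.1900], E[r] = -0.7600, γ^t·E[r] = -0.532000, running G = -0.732000
t=2: π = [0.2360, 0.1730, 0.1650, 0.2280, 0.1980], E[r] = -0.7300, γ^t·E[r] = -0.357700, running G = -1.089700
t=3: π = [0.2283, 0.1764, 0.1662, 0.2299, 0.1992], E[r] = -0.7290, γ^t·E[r] = -0.250047, running G = -1.339747
t=4: π = [0.2301, 0.1760, 0.1657, 0.2280, 0.2002], E[r] = -0.7242, γ^t·E[r] = -0.173890, running G = -1.513637
t=5: π = [0.2298, 0.1762, 0.1658, 0.2284, 0.1998], E[r] = -0.7256, γ^t·E[r] = -0.121951, running G = -1.635588
t=6: π = [0.2299, 0.1761, 0.1658, 0.2283, 0.1999], E[r] = -0.7254, γ^t·E[r] = -0.085337, running G = -1.720925
t=7: π = [0.2298, 0.1761, 0.1658, 0.2284, 0.1998], E[r] = -0.7254, γ^t·E[r] = -0.059741, running G = -1.780667
t=8: π = [0.2299, 0.1761, 0.1658, 0.2284, 0.1999], E[r] = -0.7254, γ^t·E[r] = -0.041818, running G = -1.822484

G = -1.8225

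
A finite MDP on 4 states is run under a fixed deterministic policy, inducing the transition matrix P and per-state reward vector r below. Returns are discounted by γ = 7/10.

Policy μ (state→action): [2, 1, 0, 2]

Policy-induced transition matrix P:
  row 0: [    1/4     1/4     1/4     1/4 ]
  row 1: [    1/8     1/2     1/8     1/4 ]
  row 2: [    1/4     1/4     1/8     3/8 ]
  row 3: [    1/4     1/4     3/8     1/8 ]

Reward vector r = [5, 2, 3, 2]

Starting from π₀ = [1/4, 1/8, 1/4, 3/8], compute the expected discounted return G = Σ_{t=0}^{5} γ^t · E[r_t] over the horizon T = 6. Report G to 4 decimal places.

t=0: π = [0.2500, 0.1250, 0.2500, 0.3750], E[r] = 3.0000, γ^t·E[r] = 3.000000, running G = 3.000000
t=1: π = [0.2344, 0.2813, 0.2500, 0.2344], E[r] = 2.9531, γ^t·E[r] = 2.067188, running G = 5.067188
t=2: π = [0.2148, 0.3203, 0.2129, 0.2520], E[r] = 2.8574, γ^t·E[r] = 1.400137, running G = 6.467324
t=3: π = [0.2100, 0.3301, 0.2148, 0.2451], E[r] = 2.8447, γ^t·E[r] = 0.975741, running G = 7.443065
t=4: π = [0.2087, 0.3325, 0.2125, 0.2462], E[r] = 2.8387, γ^t·E[r] = 0.681583, running G = 8.124648
t=5: π = [0.2084, 0.3331, 0.2126, 0.2458], E[r] = 2.8380, γ^t·E[r] = 0.476975, running G = 8.601623

G = 8.6016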